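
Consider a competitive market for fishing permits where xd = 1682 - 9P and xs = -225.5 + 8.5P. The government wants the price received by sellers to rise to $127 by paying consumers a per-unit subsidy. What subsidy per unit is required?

Required subsidy s = $35 per unit

At a seller price of 127, quantity supplied is -225.5 + 8.5·127 = 854.
Buyers absorb 854 only when they pay Pb with 1682 − 9·Pb = 854, i.e. Pb = 92.
s = Ps − Pb = 127 − 92 = 35.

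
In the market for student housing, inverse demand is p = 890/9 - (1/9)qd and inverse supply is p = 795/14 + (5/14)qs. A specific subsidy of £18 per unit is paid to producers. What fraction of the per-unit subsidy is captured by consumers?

Pre-subsidy: 890/9 - (1/9)q = 795/14 + (5/14)q gives q* = 5305/59 and p* = 5245/59.
With the subsidy, sellers receive ps = pb + 18 for each unit, where pb is the price buyers pay.
On the curves, pb = 890/9 - (1/9)q and ps = 795/14 + (5/14)q; the wedge ps − pb = 18 gives 795/14 + (5/14)q − (890/9 - (1/9)q) = 18, so q' = 7573/59.
Then pb = 890/9 − (1/9)·(7573/59) = 4993/59 and ps = 795/14 + (5/14)·(7573/59) = 6055/59.
Buyers' price falls by p* − pb = 5245/59 − 4993/59 = 252/59; sellers' price rises by ps − p* = 6055/59 − 5245/59 = 810/59.
So consumers capture (252/59)/18 = 14/59 of each unit of subsidy.

Consumer share = 14/59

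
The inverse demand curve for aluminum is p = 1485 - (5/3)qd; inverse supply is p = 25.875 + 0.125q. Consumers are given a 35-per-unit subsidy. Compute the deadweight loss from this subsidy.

Deadweight loss = 14700/43

Pre-subsidy: 1485 - (5/3)q = 25.875 + 0.125q gives q* = 35019/43 and p* = 5490/43.
With the rebate, buyers effectively pay pb = ps − 35, where ps is the price sellers receive.
On the curves, pb = 1485 - (5/3)q and ps = 25.875 + 0.125q; the wedge ps − pb = 35 gives 25.875 + 0.125q − (1485 - (5/3)q) = 35, so q' = 35859/43.
Then pb = 1485 − (5/3)·(35859/43) = 4090/43 and ps = 25.875 + 0.125·(35859/43) = 5595/43.
The subsidy expands output by 35859/43 − 35019/43 = 840/43 past the efficient level; on those units the gap between marginal cost and willingness to pay runs from 0 up to 35.
DWL = ½ × 35 × 840/43 = 14700/43.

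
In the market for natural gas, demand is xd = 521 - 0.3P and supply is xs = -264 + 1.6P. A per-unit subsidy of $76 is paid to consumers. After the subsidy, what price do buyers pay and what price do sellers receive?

Buyers pay 6634/19; sellers receive 8078/19

Pre-subsidy: 521 - 0.3P = -264 + 1.6P gives P* = 7850/19, x* = 7544/19.
With the rebate, buyers effectively pay Pb = Ps − 76, where Ps is the price sellers receive.
Demand in terms of Ps becomes xd = 521 − 0.3(Ps − 76) = 543.8 - 0.3Ps. Setting this equal to supply: 543.8 - 0.3Ps = -264 + 1.6Ps, so Ps = 8078/19.
Buyers pay Pb = 8078/19 − 76 = 6634/19; x' = -264 + 1.6·(8078/19) = 39544/95.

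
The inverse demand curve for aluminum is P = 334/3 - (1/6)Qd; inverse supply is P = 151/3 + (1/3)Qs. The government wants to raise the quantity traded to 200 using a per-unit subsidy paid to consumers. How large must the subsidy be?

At Q = 200, from the demand curve buyers pay Pb = 334/3 − (1/6)·200 = 78; from the supply curve sellers need Ps = 151/3 + (1/3)·200 = 117.
The subsidy must fill the gap: s = Ps − Pb = 117 − 78 = 39.

Required subsidy s = 39 per unit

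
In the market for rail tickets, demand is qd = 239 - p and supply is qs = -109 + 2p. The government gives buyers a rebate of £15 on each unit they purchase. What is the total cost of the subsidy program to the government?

Pre-subsidy: 239 - p = -109 + 2p gives p* = 116, q* = 123.
With the rebate, buyers effectively pay pb = ps − 15, where ps is the price sellers receive.
Demand in terms of ps becomes qd = 239 − 1(ps − 15) = 254 - ps. Setting this equal to supply: 254 - ps = -109 + 2ps, so ps = 121.
Buyers pay pb = 121 − 15 = 106; q' = -109 + 2·121 = 133.
Government outlay = subsidy × quantity = 15 × 133 = 1995.

Government cost = £1995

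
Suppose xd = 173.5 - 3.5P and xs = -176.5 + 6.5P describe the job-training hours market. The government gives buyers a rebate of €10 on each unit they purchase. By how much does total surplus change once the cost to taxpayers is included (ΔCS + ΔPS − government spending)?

Net change in total surplus = -€113.75

Pre-subsidy: 173.5 - 3.5P = -176.5 + 6.5P gives P* = 35, x* = 51.
With the rebate, buyers effectively pay Pb = Ps − 10, where Ps is the price sellers receive.
Demand in terms of Ps becomes xd = 173.5 − 3.5(Ps − 10) = 208.5 - 3.5Ps. Setting this equal to supply: 208.5 - 3.5Ps = -176.5 + 6.5Ps, so Ps = 38.5.
Buyers pay Pb = 38.5 − 10 = 28.5; x' = -176.5 + 6.5·38.5 = 73.75.
ΔCS = ½(51 + 73.75)(35 − 28.5) = 405.4375; ΔPS = ½(51 + 73.75)(38.5 − 35) = 218.3125.
Government spending = 10 × 73.75 = 737.5.
Net change = 405.4375 + 218.3125 − 737.5 = -113.75. The loss equals the DWL triangle ½·10·22.75.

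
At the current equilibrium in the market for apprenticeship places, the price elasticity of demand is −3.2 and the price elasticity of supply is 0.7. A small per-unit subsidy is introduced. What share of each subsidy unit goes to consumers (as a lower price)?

For a small subsidy around the equilibrium, the benefit split depends on the relative slopes, which at a point are proportional to the elasticities.
Buyer share = εs/(εs + |εd|) = 0.7/(0.7 + 3.2) = 7/39; seller share = |εd|/(εs + |εd|) = 32/39.

Consumer share = 7/39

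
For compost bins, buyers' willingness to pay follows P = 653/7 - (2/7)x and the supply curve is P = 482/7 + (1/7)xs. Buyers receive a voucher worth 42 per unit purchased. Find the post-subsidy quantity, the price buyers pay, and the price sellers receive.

x' = 155; buyers pay 49; sellers receive 91

Pre-subsidy: 653/7 - (2/7)x = 482/7 + (1/7)x gives x* = 57 and P* = 77.
With the rebate, buyers effectively pay Pb = Ps − 42, where Ps is the price sellers receive.
On the curves, Pb = 653/7 - (2/7)x and Ps = 482/7 + (1/7)x; the wedge Ps − Pb = 42 gives 482/7 + (1/7)x − (653/7 - (2/7)x) = 42, so x' = 155.
Then Pb = 653/7 − (2/7)·155 = 49 and Ps = 482/7 + (1/7)·155 = 91.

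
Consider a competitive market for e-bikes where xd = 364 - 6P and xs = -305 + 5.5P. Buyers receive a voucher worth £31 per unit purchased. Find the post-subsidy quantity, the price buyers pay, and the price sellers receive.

Pre-subsidy: 364 - 6P = -305 + 5.5P gives P* = 1338/23, x* = 344/23.
With the rebate, buyers effectively pay Pb = Ps − 31, where Ps is the price sellers receive.
Demand in terms of Ps becomes xd = 364 − 6(Ps − 31) = 550 - 6Ps. Setting this equal to supply: 550 - 6Ps = -305 + 5.5Ps, so Ps = 1710/23.
Buyers pay Pb = 1710/23 − 31 = 997/23; x' = -305 + 5.5·(1710/23) = 2390/23.

x' = 2390/23; buyers pay 997/23; sellers receive 1710/23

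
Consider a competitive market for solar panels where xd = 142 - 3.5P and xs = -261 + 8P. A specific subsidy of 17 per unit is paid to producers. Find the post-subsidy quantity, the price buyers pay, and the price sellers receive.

Pre-subsidy: 142 - 3.5P = -261 + 8P gives P* = 806/23, x* = 445/23.
With the subsidy, sellers receive Ps = Pb + 17 for each unit, where Pb is the price buyers pay.
Supply in terms of Pb becomes xs = -261 + 8(Pb + 17) = -125 + 8Pb. Setting this equal to demand: 142 - 3.5Pb = -125 + 8Pb, so Pb = 534/23.
Sellers receive Ps = 534/23 + 17 = 925/23; x' = 142 − 3.5·(534/23) = 1397/23.

x' = 1397/23; buyers pay 534/23; sellers receive 925/23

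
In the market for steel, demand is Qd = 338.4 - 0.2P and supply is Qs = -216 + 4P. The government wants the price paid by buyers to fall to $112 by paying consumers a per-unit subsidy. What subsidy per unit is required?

At a buyer price of 112, quantity demanded is 338.4 − 0.2·112 = 316.
Sellers supply 316 only when they receive Ps with -216 + 4·Ps = 316, i.e. Ps = 133.
s = Ps − Pb = 133 − 112 = 21.

Required subsidy s = $21 per unit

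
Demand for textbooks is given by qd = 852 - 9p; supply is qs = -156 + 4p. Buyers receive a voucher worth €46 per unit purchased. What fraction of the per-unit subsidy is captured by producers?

Pre-subsidy: 852 - 9p = -156 + 4p gives p* = 1008/13, q* = 2004/13.
With the rebate, buyers effectively pay pb = ps − 46, where ps is the price sellers receive.
Demand in terms of ps becomes qd = 852 − 9(ps − 46) = 1266 - 9ps. Setting this equal to supply: 1266 - 9ps = -156 + 4ps, so ps = 1422/13.
Buyers pay pb = 1422/13 − 46 = 824/13; q' = -156 + 4·(1422/13) = 3660/13.
Buyers' price falls by p* − pb = 1008/13 − 824/13 = 184/13; sellers' price rises by ps − p* = 1422/13 − 1008/13 = 414/13.
So producers capture (414/13)/46 = 9/13 of each unit of subsidy.

Producer share = 9/13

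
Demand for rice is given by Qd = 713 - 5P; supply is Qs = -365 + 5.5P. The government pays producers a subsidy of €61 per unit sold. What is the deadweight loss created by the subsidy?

Deadweight loss = 204655/42

Pre-subsidy: 713 - 5P = -365 + 5.5P gives P* = 308/3, Q* = 599/3.
With the subsidy, sellers receive Ps = Pb + 61 for each unit, where Pb is the price buyers pay.
Supply in terms of Pb becomes Qs = -365 + 5.5(Pb + 61) = -29.5 + 5.5Pb. Setting this equal to demand: 713 - 5Pb = -29.5 + 5.5Pb, so Pb = 495/7.
Sellers receive Ps = 495/7 + 61 = 922/7; Q' = 713 − 5·(495/7) = 2516/7.
The subsidy expands output by 2516/7 − 599/3 = 3355/21 past the efficient level; on those units the gap between marginal cost and willingness to pay runs from 0 up to 61.
DWL = ½ × 61 × 3355/21 = 204655/42.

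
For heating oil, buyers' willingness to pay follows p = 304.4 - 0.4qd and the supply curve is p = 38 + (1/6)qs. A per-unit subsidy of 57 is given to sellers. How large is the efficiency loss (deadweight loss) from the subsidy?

Deadweight loss = 48735/17

Pre-subsidy: 304.4 - 0.4q = 38 + (1/6)q gives q* = 7992/17 and p* = 1978/17.
With the subsidy, sellers receive ps = pb + 57 for each unit, where pb is the price buyers pay.
On the curves, pb = 304.4 - 0.4q and ps = 38 + (1/6)q; the wedge ps − pb = 57 gives 38 + (1/6)q − (304.4 - 0.4q) = 57, so q' = 9702/17.
Then pb = 304.4 − 0.4·(9702/17) = 1294/17 and ps = 38 + (1/6)·(9702/17) = 2263/17.
The subsidy expands output by 9702/17 − 7992/17 = 1710/17 past the efficient level; on those units the gap between marginal cost and willingness to pay runs from 0 up to 57.
DWL = ½ × 57 × 1710/17 = 48735/17.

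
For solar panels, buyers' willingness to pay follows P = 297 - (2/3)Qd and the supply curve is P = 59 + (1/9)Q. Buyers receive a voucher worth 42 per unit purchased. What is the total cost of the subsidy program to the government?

Pre-subsidy: 297 - (2/3)Q = 59 + (1/9)Q gives Q* = 306 and P* = 93.
With the rebate, buyers effectively pay Pb = Ps − 42, where Ps is the price sellers receive.
On the curves, Pb = 297 - (2/3)Q and Ps = 59 + (1/9)Q; the wedge Ps − Pb = 42 gives 59 + (1/9)Q − (297 - (2/3)Q) = 42, so Q' = 360.
Then Pb = 297 − (2/3)·360 = 57 and Ps = 59 + (1/9)·360 = 99.
Government outlay = subsidy × quantity = 42 × 360 = 15120.

Government cost = 15120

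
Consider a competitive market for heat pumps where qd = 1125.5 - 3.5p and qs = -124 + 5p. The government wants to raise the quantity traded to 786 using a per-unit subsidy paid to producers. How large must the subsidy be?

Required subsidy s = 85 per unit

At q = 786, invert demand for the buyer price: pb = (1125.5 − 786)/3.5 = 97; invert supply for the seller price: ps = (786 − (-124))/5 = 182.
The subsidy must fill the gap: s = ps − pb = 182 − 97 = 85.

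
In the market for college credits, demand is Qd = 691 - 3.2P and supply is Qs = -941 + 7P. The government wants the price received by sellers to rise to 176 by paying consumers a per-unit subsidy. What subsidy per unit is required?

Required subsidy s = 51 per unit

At a seller price of 176, quantity supplied is -941 + 7·176 = 291.
Buyers absorb 291 only when they pay Pb with 691 − 3.2·Pb = 291, i.e. Pb = 125.
s = Ps − Pb = 176 − 125 = 51.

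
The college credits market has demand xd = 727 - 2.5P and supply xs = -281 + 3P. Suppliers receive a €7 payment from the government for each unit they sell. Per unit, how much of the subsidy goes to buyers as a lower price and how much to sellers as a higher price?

Pre-subsidy: 727 - 2.5P = -281 + 3P gives P* = 2016/11, x* = 2957/11.
With the subsidy, sellers receive Ps = Pb + 7 for each unit, where Pb is the price buyers pay.
Supply in terms of Pb becomes xs = -281 + 3(Pb + 7) = -260 + 3Pb. Setting this equal to demand: 727 - 2.5Pb = -260 + 3Pb, so Pb = 1974/11.
Sellers receive Ps = 1974/11 + 7 = 2051/11; x' = 727 − 2.5·(1974/11) = 3062/11.
Buyers' price falls by P* − Pb = 2016/11 − 1974/11 = 42/11; sellers' price rises by Ps − P* = 2051/11 − 2016/11 = 35/11.

Buyers gain 42/11 per unit; sellers gain 35/11 per unit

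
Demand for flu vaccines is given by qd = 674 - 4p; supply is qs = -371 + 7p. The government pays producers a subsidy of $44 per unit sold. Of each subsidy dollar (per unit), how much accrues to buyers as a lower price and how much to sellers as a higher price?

Buyers gain $28 per unit; sellers gain $16 per unit

Pre-subsidy: 674 - 4p = -371 + 7p gives p* = 95, q* = 294.
With the subsidy, sellers receive ps = pb + 44 for each unit, where pb is the price buyers pay.
Supply in terms of pb becomes qs = -371 + 7(pb + 44) = -63 + 7pb. Setting this equal to demand: 674 - 4pb = -63 + 7pb, so pb = 67.
Sellers receive ps = 67 + 44 = 111; q' = 674 − 4·67 = 406.
Buyers' price falls by p* − pb = 95 − 67 = 28; sellers' price rises by ps − p* = 111 − 95 = 16.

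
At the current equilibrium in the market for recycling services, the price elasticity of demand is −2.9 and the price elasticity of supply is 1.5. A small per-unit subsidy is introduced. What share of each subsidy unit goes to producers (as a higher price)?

Producer share = 29/44

For a small subsidy around the equilibrium, the benefit split depends on the relative slopes, which at a point are proportional to the elasticities.
Buyer share = εs/(εs + |εd|) = 1.5/(1.5 + 2.9) = 15/44; seller share = |εd|/(εs + |εd|) = 29/44.
So producers capture 29/44 of the subsidy.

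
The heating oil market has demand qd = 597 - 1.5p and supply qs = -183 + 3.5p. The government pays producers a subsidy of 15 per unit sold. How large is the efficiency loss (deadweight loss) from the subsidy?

Pre-subsidy: 597 - 1.5p = -183 + 3.5p gives p* = 156, q* = 363.
With the subsidy, sellers receive ps = pb + 15 for each unit, where pb is the price buyers pay.
Supply in terms of pb becomes qs = -183 + 3.5(pb + 15) = -130.5 + 3.5pb. Setting this equal to demand: 597 - 1.5pb = -130.5 + 3.5pb, so pb = 145.5.
Sellers receive ps = 145.5 + 15 = 160.5; q' = 597 − 1.5·145.5 = 378.75.
The subsidy expands output by 378.75 − 363 = 15.75 past the efficient level; on those units the gap between marginal cost and willingness to pay runs from 0 up to 15.
DWL = ½ × 15 × 15.75 = 118.125.

Deadweight loss = 118.125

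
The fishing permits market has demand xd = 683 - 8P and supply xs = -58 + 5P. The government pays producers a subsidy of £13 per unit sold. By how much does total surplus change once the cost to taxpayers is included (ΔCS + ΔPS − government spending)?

Net change in total surplus = -£260

Pre-subsidy: 683 - 8P = -58 + 5P gives P* = 57, x* = 227.
With the subsidy, sellers receive Ps = Pb + 13 for each unit, where Pb is the price buyers pay.
Supply in terms of Pb becomes xs = -58 + 5(Pb + 13) = 7 + 5Pb. Setting this equal to demand: 683 - 8Pb = 7 + 5Pb, so Pb = 52.
Sellers receive Ps = 52 + 13 = 65; x' = 683 − 8·52 = 267.
ΔCS = ½(227 + 267)(57 − 52) = 1235; ΔPS = ½(227 + 267)(65 − 57) = 1976.
Government spending = 13 × 267 = 3471.
Net change = 1235 + 1976 − 3471 = -260. The loss equals the DWL triangle ½·13·40.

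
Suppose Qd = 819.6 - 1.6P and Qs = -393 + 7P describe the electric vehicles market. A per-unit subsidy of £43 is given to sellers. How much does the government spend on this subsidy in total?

Government cost = £27950

Pre-subsidy: 819.6 - 1.6P = -393 + 7P gives P* = 141, Q* = 594.
With the subsidy, sellers receive Ps = Pb + 43 for each unit, where Pb is the price buyers pay.
Supply in terms of Pb becomes Qs = -393 + 7(Pb + 43) = -92 + 7Pb. Setting this equal to demand: 819.6 - 1.6Pb = -92 + 7Pb, so Pb = 106.
Sellers receive Ps = 106 + 43 = 149; Q' = 819.6 − 1.6·106 = 650.
Government outlay = subsidy × quantity = 43 × 650 = 27950.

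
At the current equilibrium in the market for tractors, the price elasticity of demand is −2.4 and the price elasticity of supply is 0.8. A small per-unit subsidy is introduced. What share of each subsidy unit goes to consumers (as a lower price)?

For a small subsidy around the equilibrium, the benefit split depends on the relative slopes, which at a point are proportional to the elasticities.
Buyer share = εs/(εs + |εd|) = 0.8/(0.8 + 2.4) = 0.25; seller share = |εd|/(εs + |εd|) = 0.75.

Consumer share = 0.25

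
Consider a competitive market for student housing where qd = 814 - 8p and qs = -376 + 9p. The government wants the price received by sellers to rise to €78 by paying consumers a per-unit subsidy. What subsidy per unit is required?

At a seller price of 78, quantity supplied is -376 + 9·78 = 326.
Buyers absorb 326 only when they pay pb with 814 − 8·pb = 326, i.e. pb = 61.
s = ps − pb = 78 − 61 = 17.

Required subsidy s = €17 per unit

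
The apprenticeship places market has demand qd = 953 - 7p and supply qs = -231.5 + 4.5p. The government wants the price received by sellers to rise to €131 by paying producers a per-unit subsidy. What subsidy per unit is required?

Required subsidy s = €46 per unit

At a seller price of 131, quantity supplied is -231.5 + 4.5·131 = 358.
Buyers absorb 358 only when they pay pb with 953 − 7·pb = 358, i.e. pb = 85.
s = ps − pb = 131 − 85 = 46.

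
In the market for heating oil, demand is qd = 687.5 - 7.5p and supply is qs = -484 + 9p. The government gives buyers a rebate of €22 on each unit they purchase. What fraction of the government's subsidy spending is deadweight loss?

Pre-subsidy: 687.5 - 7.5p = -484 + 9p gives p* = 71, q* = 155.
With the rebate, buyers effectively pay pb = ps − 22, where ps is the price sellers receive.
Demand in terms of ps becomes qd = 687.5 − 7.5(ps − 22) = 852.5 - 7.5ps. Setting this equal to supply: 852.5 - 7.5ps = -484 + 9ps, so ps = 81.
Buyers pay pb = 81 − 22 = 59; q' = -484 + 9·81 = 245.
ΔCS = ½(155 + 245)(71 − 59) = 2400; ΔPS = ½(155 + 245)(81 − 71) = 2000.
Government spending = 22 × 245 = 5390.
DWL = ½ × 22 × (245 − 155) = 990; fraction = 990 / 5390 = 9/49.

DWL / government spending = 9/49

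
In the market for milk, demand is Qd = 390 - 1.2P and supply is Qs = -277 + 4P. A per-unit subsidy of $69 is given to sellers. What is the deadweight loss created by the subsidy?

Deadweight loss = 28566/13

Pre-subsidy: 390 - 1.2P = -277 + 4P gives P* = 3335/26, Q* = 3069/13.
With the subsidy, sellers receive Ps = Pb + 69 for each unit, where Pb is the price buyers pay.
Supply in terms of Pb becomes Qs = -277 + 4(Pb + 69) = -1 + 4Pb. Setting this equal to demand: 390 - 1.2Pb = -1 + 4Pb, so Pb = 1955/26.
Sellers receive Ps = 1955/26 + 69 = 3749/26; Q' = 390 − 1.2·(1955/26) = 3897/13.
The subsidy expands output by 3897/13 − 3069/13 = 828/13 past the efficient level; on those units the gap between marginal cost and willingness to pay runs from 0 up to 69.
DWL = ½ × 69 × 828/13 = 28566/13.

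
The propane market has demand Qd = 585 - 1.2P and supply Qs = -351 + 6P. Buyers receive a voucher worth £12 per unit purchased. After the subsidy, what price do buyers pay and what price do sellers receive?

Buyers pay £120; sellers receive £132

Pre-subsidy: 585 - 1.2P = -351 + 6P gives P* = 130, Q* = 429.
With the rebate, buyers effectively pay Pb = Ps − 12, where Ps is the price sellers receive.
Demand in terms of Ps becomes Qd = 585 − 1.2(Ps − 12) = 599.4 - 1.2Ps. Setting this equal to supply: 599.4 - 1.2Ps = -351 + 6Ps, so Ps = 132.
Buyers pay Pb = 132 − 12 = 120; Q' = -351 + 6·132 = 441.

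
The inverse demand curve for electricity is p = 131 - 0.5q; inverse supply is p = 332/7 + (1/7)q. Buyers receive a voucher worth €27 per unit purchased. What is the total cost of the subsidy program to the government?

Government cost = €4644

Pre-subsidy: 131 - 0.5q = 332/7 + (1/7)q gives q* = 130 and p* = 66.
With the rebate, buyers effectively pay pb = ps − 27, where ps is the price sellers receive.
On the curves, pb = 131 - 0.5q and ps = 332/7 + (1/7)q; the wedge ps − pb = 27 gives 332/7 + (1/7)q − (131 - 0.5q) = 27, so q' = 172.
Then pb = 131 − 0.5·172 = 45 and ps = 332/7 + (1/7)·172 = 72.
Government outlay = subsidy × quantity = 27 × 172 = 4644.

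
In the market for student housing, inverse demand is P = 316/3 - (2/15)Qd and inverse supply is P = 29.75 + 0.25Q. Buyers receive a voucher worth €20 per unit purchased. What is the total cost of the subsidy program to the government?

Government cost = 114700/23

Pre-subsidy: 316/3 - (2/15)Q = 29.75 + 0.25Q gives Q* = 4535/23 and P* = 1818/23.
With the rebate, buyers effectively pay Pb = Ps − 20, where Ps is the price sellers receive.
On the curves, Pb = 316/3 - (2/15)Q and Ps = 29.75 + 0.25Q; the wedge Ps − Pb = 20 gives 29.75 + 0.25Q − (316/3 - (2/15)Q) = 20, so Q' = 5735/23.
Then Pb = 316/3 − (2/15)·(5735/23) = 1658/23 and Ps = 29.75 + 0.25·(5735/23) = 2118/23.
Government outlay = subsidy × quantity = 20 × 5735/23 = 114700/23.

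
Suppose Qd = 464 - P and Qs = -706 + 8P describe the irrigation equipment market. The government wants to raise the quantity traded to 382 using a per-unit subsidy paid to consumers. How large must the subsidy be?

At Q = 382, invert demand for the buyer price: Pb = (464 − 382)/1 = 82; invert supply for the seller price: Ps = (382 − (-706))/8 = 136.
The subsidy must fill the gap: s = Ps − Pb = 136 − 82 = 54.

Required subsidy s = 54 per unit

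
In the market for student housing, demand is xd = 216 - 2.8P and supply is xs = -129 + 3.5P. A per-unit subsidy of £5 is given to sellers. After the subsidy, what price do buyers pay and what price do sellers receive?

Pre-subsidy: 216 - 2.8P = -129 + 3.5P gives P* = 1150/21, x* = 188/3.
With the subsidy, sellers receive Ps = Pb + 5 for each unit, where Pb is the price buyers pay.
Supply in terms of Pb becomes xs = -129 + 3.5(Pb + 5) = -111.5 + 3.5Pb. Setting this equal to demand: 216 - 2.8Pb = -111.5 + 3.5Pb, so Pb = 3275/63.
Sellers receive Ps = 3275/63 + 5 = 3590/63; x' = 216 − 2.8·(3275/63) = 634/9.

Buyers pay 3275/63; sellers receive 3590/63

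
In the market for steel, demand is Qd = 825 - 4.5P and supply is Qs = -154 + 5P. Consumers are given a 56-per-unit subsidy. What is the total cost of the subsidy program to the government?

Pre-subsidy: 825 - 4.5P = -154 + 5P gives P* = 1958/19, Q* = 6864/19.
With the rebate, buyers effectively pay Pb = Ps − 56, where Ps is the price sellers receive.
Demand in terms of Ps becomes Qd = 825 − 4.5(Ps − 56) = 1077 - 4.5Ps. Setting this equal to supply: 1077 - 4.5Ps = -154 + 5Ps, so Ps = 2462/19.
Buyers pay Pb = 2462/19 − 56 = 1398/19; Q' = -154 + 5·(2462/19) = 9384/19.
Government outlay = subsidy × quantity = 56 × 9384/19 = 525504/19.

Government cost = 525504/19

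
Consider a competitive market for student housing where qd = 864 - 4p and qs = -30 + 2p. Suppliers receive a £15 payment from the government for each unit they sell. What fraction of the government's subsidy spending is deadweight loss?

DWL / government spending = 5/144

Pre-subsidy: 864 - 4p = -30 + 2p gives p* = 149, q* = 268.
With the subsidy, sellers receive ps = pb + 15 for each unit, where pb is the price buyers pay.
Supply in terms of pb becomes qs = -30 + 2(pb + 15) = 0 + 2pb. Setting this equal to demand: 864 - 4pb = 0 + 2pb, so pb = 144.
Sellers receive ps = 144 + 15 = 159; q' = 864 − 4·144 = 288.
ΔCS = ½(268 + 288)(149 − 144) = 1390; ΔPS = ½(268 + 288)(159 − 149) = 2780.
Government spending = 15 × 288 = 4320.
DWL = ½ × 15 × (288 − 268) = 150; fraction = 150 / 4320 = 5/144.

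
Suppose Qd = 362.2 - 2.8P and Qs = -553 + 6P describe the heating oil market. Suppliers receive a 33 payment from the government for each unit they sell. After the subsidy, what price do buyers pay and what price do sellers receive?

Pre-subsidy: 362.2 - 2.8P = -553 + 6P gives P* = 104, Q* = 71.
With the subsidy, sellers receive Ps = Pb + 33 for each unit, where Pb is the price buyers pay.
Supply in terms of Pb becomes Qs = -553 + 6(Pb + 33) = -355 + 6Pb. Setting this equal to demand: 362.2 - 2.8Pb = -355 + 6Pb, so Pb = 81.5.
Sellers receive Ps = 81.5 + 33 = 114.5; Q' = 362.2 − 2.8·81.5 = 134.

Buyers pay 81.5; sellers receive 114.5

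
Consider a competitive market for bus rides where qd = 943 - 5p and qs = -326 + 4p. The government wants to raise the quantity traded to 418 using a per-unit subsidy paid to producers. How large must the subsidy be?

Required subsidy s = 81 per unit

At q = 418, invert demand for the buyer price: pb = (943 − 418)/5 = 105; invert supply for the seller price: ps = (418 − (-326))/4 = 186.
The subsidy must fill the gap: s = ps − pb = 186 − 105 = 81.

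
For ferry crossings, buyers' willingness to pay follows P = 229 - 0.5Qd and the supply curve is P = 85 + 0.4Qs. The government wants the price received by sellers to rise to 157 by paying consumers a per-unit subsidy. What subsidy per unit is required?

At a seller price of 157, quantity supplied is -212.5 + 2.5·157 = 180.
Buyers absorb 180 only when they pay Pb = 229 − 0.5·180 = 139.
s = Ps − Pb = 157 − 139 = 18.

Required subsidy s = 18 per unit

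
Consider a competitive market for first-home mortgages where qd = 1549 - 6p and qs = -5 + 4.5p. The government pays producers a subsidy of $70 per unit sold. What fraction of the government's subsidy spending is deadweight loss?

Pre-subsidy: 1549 - 6p = -5 + 4.5p gives p* = 148, q* = 661.
With the subsidy, sellers receive ps = pb + 70 for each unit, where pb is the price buyers pay.
Supply in terms of pb becomes qs = -5 + 4.5(pb + 70) = 310 + 4.5pb. Setting this equal to demand: 1549 - 6pb = 310 + 4.5pb, so pb = 118.
Sellers receive ps = 118 + 70 = 188; q' = 1549 − 6·118 = 841.
ΔCS = ½(661 + 841)(148 − 118) = 22530; ΔPS = ½(661 + 841)(188 − 148) = 30040.
Government spending = 70 × 841 = 58870.
DWL = ½ × 70 × (841 − 661) = 6300; fraction = 6300 / 58870 = 90/841.

DWL / government spending = 90/841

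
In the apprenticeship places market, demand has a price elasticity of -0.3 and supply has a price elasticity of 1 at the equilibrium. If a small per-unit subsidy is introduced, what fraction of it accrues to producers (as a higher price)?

For a small subsidy around the equilibrium, the benefit split depends on the relative slopes, which at a point are proportional to the elasticities.
Buyer share = εs/(εs + |εd|) = 1/(1 + 0.3) = 10/13; seller share = |εd|/(εs + |εd|) = 3/13.
So producers capture 3/13 of the subsidy.

Producer share = 3/13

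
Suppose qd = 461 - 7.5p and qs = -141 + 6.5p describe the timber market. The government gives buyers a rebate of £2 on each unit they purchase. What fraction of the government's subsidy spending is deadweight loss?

Pre-subsidy: 461 - 7.5p = -141 + 6.5p gives p* = 43, q* = 138.5.
With the rebate, buyers effectively pay pb = ps − 2, where ps is the price sellers receive.
Demand in terms of ps becomes qd = 461 − 7.5(ps − 2) = 476 - 7.5ps. Setting this equal to supply: 476 - 7.5ps = -141 + 6.5ps, so ps = 617/14.
Buyers pay pb = 617/14 − 2 = 589/14; q' = -141 + 6.5·(617/14) = 4073/28.
ΔCS = ½(138.5 + 4073/28)(43 − 589/14) = 103363/784; ΔPS = ½(138.5 + 4073/28)(617/14 − 43) = 119265/784.
Government spending = 2 × 4073/28 = 4073/14.
DWL = ½ × 2 × (4073/28 − 138.5) = 195/28; fraction = (195/28) / (4073/14) = 195/8146.

DWL / government spending = 195/8146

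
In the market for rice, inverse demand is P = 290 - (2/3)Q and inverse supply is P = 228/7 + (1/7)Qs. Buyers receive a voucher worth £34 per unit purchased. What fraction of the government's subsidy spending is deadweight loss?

Pre-subsidy: 290 - (2/3)Q = 228/7 + (1/7)Q gives Q* = 318 and P* = 78.
With the rebate, buyers effectively pay Pb = Ps − 34, where Ps is the price sellers receive.
On the curves, Pb = 290 - (2/3)Q and Ps = 228/7 + (1/7)Q; the wedge Ps − Pb = 34 gives 228/7 + (1/7)Q − (290 - (2/3)Q) = 34, so Q' = 360.
Then Pb = 290 − (2/3)·360 = 50 and Ps = 228/7 + (1/7)·360 = 84.
ΔCS = ½(318 + 360)(78 − 50) = 9492; ΔPS = ½(318 + 360)(84 − 78) = 2034.
Government spending = 34 × 360 = 12240.
DWL = ½ × 34 × (360 − 318) = 714; fraction = 714 / 12240 = 7/120.

DWL / government spending = 7/120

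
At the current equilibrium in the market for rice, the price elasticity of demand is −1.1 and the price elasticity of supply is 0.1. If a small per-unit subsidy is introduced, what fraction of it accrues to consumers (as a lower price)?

For a small subsidy around the equilibrium, the benefit split depends on the relative slopes, which at a point are proportional to the elasticities.
Buyer share = εs/(εs + |εd|) = 0.1/(0.1 + 1.1) = 1/12; seller share = |εd|/(εs + |εd|) = 11/12.

Consumer share = 1/12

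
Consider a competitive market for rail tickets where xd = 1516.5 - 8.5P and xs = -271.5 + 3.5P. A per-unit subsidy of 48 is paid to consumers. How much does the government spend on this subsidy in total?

Government cost = 17712

Pre-subsidy: 1516.5 - 8.5P = -271.5 + 3.5P gives P* = 149, x* = 250.
With the rebate, buyers effectively pay Pb = Ps − 48, where Ps is the price sellers receive.
Demand in terms of Ps becomes xd = 1516.5 − 8.5(Ps − 48) = 1924.5 - 8.5Ps. Setting this equal to supply: 1924.5 - 8.5Ps = -271.5 + 3.5Ps, so Ps = 183.
Buyers pay Pb = 183 − 48 = 135; x' = -271.5 + 3.5·183 = 369.
Government outlay = subsidy × quantity = 48 × 369 = 17712.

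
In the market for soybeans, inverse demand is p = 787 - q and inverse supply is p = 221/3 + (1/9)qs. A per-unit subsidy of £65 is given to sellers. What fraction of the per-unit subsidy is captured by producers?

Producer share = 0.1

Pre-subsidy: 787 - q = 221/3 + (1/9)q gives q* = 642 and p* = 145.
With the subsidy, sellers receive ps = pb + 65 for each unit, where pb is the price buyers pay.
On the curves, pb = 787 - q and ps = 221/3 + (1/9)q; the wedge ps − pb = 65 gives 221/3 + (1/9)q − (787 - q) = 65, so q' = 700.5.
Then pb = 787 − 1·700.5 = 86.5 and ps = 221/3 + (1/9)·700.5 = 151.5.
Buyers' price falls by p* − pb = 145 − 86.5 = 58.5; sellers' price rises by ps − p* = 151.5 − 145 = 6.5.
So producers capture 6.5/65 = 0.1 of each unit of subsidy.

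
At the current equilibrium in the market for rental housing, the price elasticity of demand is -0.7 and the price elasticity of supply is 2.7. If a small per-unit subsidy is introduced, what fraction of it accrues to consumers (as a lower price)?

Consumer share = 27/34

For a small subsidy around the equilibrium, the benefit split depends on the relative slopes, which at a point are proportional to the elasticities.
Buyer share = εs/(εs + |εd|) = 2.7/(2.7 + 0.7) = 27/34; seller share = |εd|/(εs + |εd|) = 7/34.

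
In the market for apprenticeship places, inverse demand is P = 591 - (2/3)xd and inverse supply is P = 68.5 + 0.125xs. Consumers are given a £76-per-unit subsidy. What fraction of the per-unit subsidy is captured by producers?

Producer share = 3/19

Pre-subsidy: 591 - (2/3)x = 68.5 + 0.125x gives x* = 660 and P* = 151.
With the rebate, buyers effectively pay Pb = Ps − 76, where Ps is the price sellers receive.
On the curves, Pb = 591 - (2/3)x and Ps = 68.5 + 0.125x; the wedge Ps − Pb = 76 gives 68.5 + 0.125x − (591 - (2/3)x) = 76, so x' = 756.
Then Pb = 591 − (2/3)·756 = 87 and Ps = 68.5 + 0.125·756 = 163.
Buyers' price falls by P* − Pb = 151 − 87 = 64; sellers' price rises by Ps − P* = 163 − 151 = 12.
So producers capture 12/76 = 3/19 of each unit of subsidy.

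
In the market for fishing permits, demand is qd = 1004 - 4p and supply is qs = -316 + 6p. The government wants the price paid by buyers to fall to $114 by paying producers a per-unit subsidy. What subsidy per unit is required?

At a buyer price of 114, quantity demanded is 1004 − 4·114 = 548.
Sellers supply 548 only when they receive ps with -316 + 6·ps = 548, i.e. ps = 144.
s = ps − pb = 144 − 114 = 30.

Required subsidy s = $30 per unit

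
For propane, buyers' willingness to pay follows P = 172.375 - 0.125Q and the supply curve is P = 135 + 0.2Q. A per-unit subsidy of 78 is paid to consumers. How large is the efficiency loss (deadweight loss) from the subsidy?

Pre-subsidy: 172.375 - 0.125Q = 135 + 0.2Q gives Q* = 115 and P* = 158.
With the rebate, buyers effectively pay Pb = Ps − 78, where Ps is the price sellers receive.
On the curves, Pb = 172.375 - 0.125Q and Ps = 135 + 0.2Q; the wedge Ps − Pb = 78 gives 135 + 0.2Q − (172.375 - 0.125Q) = 78, so Q' = 355.
Then Pb = 172.375 − 0.125·355 = 128 and Ps = 135 + 0.2·355 = 206.
The subsidy expands output by 355 − 115 = 240 past the efficient level; on those units the gap between marginal cost and willingness to pay runs from 0 up to 78.
DWL = ½ × 78 × 240 = 9360.

Deadweight loss = 9360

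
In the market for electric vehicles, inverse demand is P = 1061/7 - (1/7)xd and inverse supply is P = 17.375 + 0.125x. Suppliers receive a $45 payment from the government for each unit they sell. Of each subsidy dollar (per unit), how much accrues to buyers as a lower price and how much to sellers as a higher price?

Buyers gain $24 per unit; sellers gain $21 per unit

Pre-subsidy: 1061/7 - (1/7)x = 17.375 + 0.125x gives x* = 501 and P* = 80.
With the subsidy, sellers receive Ps = Pb + 45 for each unit, where Pb is the price buyers pay.
On the curves, Pb = 1061/7 - (1/7)x and Ps = 17.375 + 0.125x; the wedge Ps − Pb = 45 gives 17.375 + 0.125x − (1061/7 - (1/7)x) = 45, so x' = 669.
Then Pb = 1061/7 − (1/7)·669 = 56 and Ps = 17.375 + 0.125·669 = 101.
Buyers' price falls by P* − Pb = 80 − 56 = 24; sellers' price rises by Ps − P* = 101 − 80 = 21.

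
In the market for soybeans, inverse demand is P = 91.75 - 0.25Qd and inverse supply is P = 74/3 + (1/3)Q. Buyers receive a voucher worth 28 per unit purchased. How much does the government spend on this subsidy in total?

Pre-subsidy: 91.75 - 0.25Q = 74/3 + (1/3)Q gives Q* = 115 and P* = 63.
With the rebate, buyers effectively pay Pb = Ps − 28, where Ps is the price sellers receive.
On the curves, Pb = 91.75 - 0.25Q and Ps = 74/3 + (1/3)Q; the wedge Ps − Pb = 28 gives 74/3 + (1/3)Q − (91.75 - 0.25Q) = 28, so Q' = 163.
Then Pb = 91.75 − 0.25·163 = 51 and Ps = 74/3 + (1/3)·163 = 79.
Government outlay = subsidy × quantity = 28 × 163 = 4564.

Government cost = 4564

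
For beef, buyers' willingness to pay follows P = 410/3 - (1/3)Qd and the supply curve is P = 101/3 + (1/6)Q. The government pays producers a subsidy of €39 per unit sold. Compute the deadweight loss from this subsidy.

Pre-subsidy: 410/3 - (1/3)Q = 101/3 + (1/6)Q gives Q* = 206 and P* = 68.
With the subsidy, sellers receive Ps = Pb + 39 for each unit, where Pb is the price buyers pay.
On the curves, Pb = 410/3 - (1/3)Q and Ps = 101/3 + (1/6)Q; the wedge Ps − Pb = 39 gives 101/3 + (1/6)Q − (410/3 - (1/3)Q) = 39, so Q' = 284.
Then Pb = 410/3 − (1/3)·284 = 42 and Ps = 101/3 + (1/6)·284 = 81.
The subsidy expands output by 284 − 206 = 78 past the efficient level; on those units the gap between marginal cost and willingness to pay runs from 0 up to 39.
DWL = ½ × 39 × 78 = 1521.

Deadweight loss = €1521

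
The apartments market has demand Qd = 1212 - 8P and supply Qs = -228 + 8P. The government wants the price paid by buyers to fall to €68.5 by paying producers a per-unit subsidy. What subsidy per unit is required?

Required subsidy s = €43 per unit

At a buyer price of 68.5, quantity demanded is 1212 − 8·68.5 = 664.
Sellers supply 664 only when they receive Ps with -228 + 8·Ps = 664, i.e. Ps = 111.5.
s = Ps − Pb = 111.5 − 68.5 = 43.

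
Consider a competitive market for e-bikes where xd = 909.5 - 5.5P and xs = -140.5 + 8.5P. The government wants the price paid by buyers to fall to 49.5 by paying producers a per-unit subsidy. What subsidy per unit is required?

Required subsidy s = 42 per unit

At a buyer price of 49.5, quantity demanded is 909.5 − 5.5·49.5 = 637.25.
Sellers supply 637.25 only when they receive Ps with -140.5 + 8.5·Ps = 637.25, i.e. Ps = 91.5.
s = Ps − Pb = 91.5 − 49.5 = 42.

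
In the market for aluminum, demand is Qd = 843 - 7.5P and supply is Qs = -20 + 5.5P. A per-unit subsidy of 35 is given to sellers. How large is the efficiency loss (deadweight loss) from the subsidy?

Deadweight loss = 202125/104

Pre-subsidy: 843 - 7.5P = -20 + 5.5P gives P* = 863/13, Q* = 8973/26.
With the subsidy, sellers receive Ps = Pb + 35 for each unit, where Pb is the price buyers pay.
Supply in terms of Pb becomes Qs = -20 + 5.5(Pb + 35) = 172.5 + 5.5Pb. Setting this equal to demand: 843 - 7.5Pb = 172.5 + 5.5Pb, so Pb = 1341/26.
Sellers receive Ps = 1341/26 + 35 = 2251/26; Q' = 843 − 7.5·(1341/26) = 23721/52.
The subsidy expands output by 23721/52 − 8973/26 = 5775/52 past the efficient level; on those units the gap between marginal cost and willingness to pay runs from 0 up to 35.
DWL = ½ × 35 × 5775/52 = 202125/104.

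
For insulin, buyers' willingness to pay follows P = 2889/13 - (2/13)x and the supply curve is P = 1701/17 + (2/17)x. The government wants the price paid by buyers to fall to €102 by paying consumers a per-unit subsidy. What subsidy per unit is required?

Required subsidy s = €90 per unit

At a buyer price of 102, quantity demanded is 1444.5 − 6.5·102 = 781.5.
Sellers supply 781.5 only when they receive Ps = 1701/17 + (2/17)·781.5 = 192.
s = Ps − Pb = 192 − 102 = 90.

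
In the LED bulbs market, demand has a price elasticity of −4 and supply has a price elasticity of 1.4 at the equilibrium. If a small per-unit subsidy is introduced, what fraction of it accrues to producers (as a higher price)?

Producer share = 20/27

For a small subsidy around the equilibrium, the benefit split depends on the relative slopes, which at a point are proportional to the elasticities.
Buyer share = εs/(εs + |εd|) = 1.4/(1.4 + 4) = 7/27; seller share = |εd|/(εs + |εd|) = 20/27.
So producers capture 20/27 of the subsidy.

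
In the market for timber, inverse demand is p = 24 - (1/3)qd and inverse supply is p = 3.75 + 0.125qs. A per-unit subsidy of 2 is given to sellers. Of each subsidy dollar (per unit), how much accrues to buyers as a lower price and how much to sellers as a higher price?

Buyers gain 16/11 per unit; sellers gain 6/11 per unit

Pre-subsidy: 24 - (1/3)q = 3.75 + 0.125q gives q* = 486/11 and p* = 102/11.
With the subsidy, sellers receive ps = pb + 2 for each unit, where pb is the price buyers pay.
On the curves, pb = 24 - (1/3)q and ps = 3.75 + 0.125q; the wedge ps − pb = 2 gives 3.75 + 0.125q − (24 - (1/3)q) = 2, so q' = 534/11.
Then pb = 24 − (1/3)·(534/11) = 86/11 and ps = 3.75 + 0.125·(534/11) = 108/11.
Buyers' price falls by p* − pb = 102/11 − 86/11 = 16/11; sellers' price rises by ps − p* = 108/11 − 102/11 = 6/11.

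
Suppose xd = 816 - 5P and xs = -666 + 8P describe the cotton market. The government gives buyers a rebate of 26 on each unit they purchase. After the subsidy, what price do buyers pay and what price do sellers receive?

Buyers pay 98; sellers receive 124

Pre-subsidy: 816 - 5P = -666 + 8P gives P* = 114, x* = 246.
With the rebate, buyers effectively pay Pb = Ps − 26, where Ps is the price sellers receive.
Demand in terms of Ps becomes xd = 816 − 5(Ps − 26) = 946 - 5Ps. Setting this equal to supply: 946 - 5Ps = -666 + 8Ps, so Ps = 124.
Buyers pay Pb = 124 − 26 = 98; x' = -666 + 8·124 = 326.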